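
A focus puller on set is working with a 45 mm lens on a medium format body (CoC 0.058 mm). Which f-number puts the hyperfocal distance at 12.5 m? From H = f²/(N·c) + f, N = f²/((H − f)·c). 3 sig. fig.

f/2.80

Rearrange H = f²/(N·c) + f for N: N = f² / ((H − f)·c).
N = 45² / ((12500 − 45) × 0.058) = 2025 / 722.4 ≈ 2.80.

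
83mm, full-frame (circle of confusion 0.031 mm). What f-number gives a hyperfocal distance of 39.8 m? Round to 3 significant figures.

Rearrange H = f²/(N·c) + f for N: N = f² / ((H − f)·c).
N = 83² / ((39800 − 83) × 0.031) = 6889 / 1231 ≈ 5.60.

f/5.60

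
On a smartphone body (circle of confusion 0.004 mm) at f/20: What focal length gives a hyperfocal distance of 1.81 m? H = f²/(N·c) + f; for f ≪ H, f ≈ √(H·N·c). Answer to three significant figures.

From H = f²/(N·c) + f, with f ≪ H: f ≈ √(H·N·c) = √(1810 × 20 × 0.004) = √144.80 ≈ 12.03 mm.
The +f correction barely moves this — solving exactly, f² + N·c·f − N·c·H = 0 ⇒ f = (−N·c + √((N·c)² + 4·N·c·H))/2 = (−0.08 + √579.21)/2 ≈ 11.993 mm, so f ≈ 12.0 mm.

12.0 mm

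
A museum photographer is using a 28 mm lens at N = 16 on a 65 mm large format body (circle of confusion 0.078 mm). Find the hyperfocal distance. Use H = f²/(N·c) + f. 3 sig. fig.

0.656 m

Hyperfocal distance H = f²/(N·c) + f = 28²/(16 × 0.078) + 28 = 784/1.248 + 28 ≈ 656.2 mm ≈ 0.656 m.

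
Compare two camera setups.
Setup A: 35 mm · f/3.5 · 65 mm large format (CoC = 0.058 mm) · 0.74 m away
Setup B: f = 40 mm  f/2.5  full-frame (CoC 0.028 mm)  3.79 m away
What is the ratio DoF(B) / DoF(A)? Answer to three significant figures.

7.29

Setup A: H = 35²/(3.5×0.058) + 35 ≈ 6069.5 mm; DoF = Df − Dn = 837.89 − 662.59 ≈ 175.30 mm.
Setup B: H = 40²/(2.5×0.028) + 40 ≈ 22897.1 mm; DoF = Df − Dn = 4533.8 − 3255.8 ≈ 1278.0 mm.
Ratio = 1278.0 / 175.30 ≈ 7.29.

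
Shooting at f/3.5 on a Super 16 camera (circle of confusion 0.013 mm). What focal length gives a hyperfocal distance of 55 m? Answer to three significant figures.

From H = f²/(N·c) + f, with f ≪ H: f ≈ √(H·N·c) = √(55000 × 3.5 × 0.013) = √2502.5 ≈ 50.02 mm.
The +f correction barely moves this — solving exactly, f² + N·c·f − N·c·H = 0 ⇒ f = (−N·c + √((N·c)² + 4·N·c·H))/2 = (−0.0455 + √10010)/2 ≈ 50.002 mm, so f ≈ 50.0 mm.

50.0 mm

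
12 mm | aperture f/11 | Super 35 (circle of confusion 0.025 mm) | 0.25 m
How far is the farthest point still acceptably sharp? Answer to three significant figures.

Hyperfocal distance H = f²/(N·c) + f = 12²/(11 × 0.025) + 12 = 144/0.275 + 12 ≈ 535.6 mm ≈ 0.536 m.
Far limit Df = s·(H − f)/(H − s) = 250 × (535.6 − 12) / (535.6 − 250) = 250 × 523.6 / 285.6 ≈ 458.31 mm.

458 mm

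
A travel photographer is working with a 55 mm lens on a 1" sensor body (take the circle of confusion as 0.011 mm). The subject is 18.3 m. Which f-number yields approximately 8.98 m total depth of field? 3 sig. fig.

Write h = H − f = f²/(N·c). The thin-lens limits are Dn = s·h/(h + (s−f)) and Df = s·h/(h − (s−f)), so DoF = Df − Dn = 2·s·(s−f)·h / (h² − (s−f)²).
That is a quadratic in h: DoF·h² − 2·s·(s−f)·h − DoF·(s−f)² = 0 ⇒ h = (s−f)·(s + √(s² + DoF²)) / DoF = 18245 × (18300 + √(18300² + 8980²)) / 8980 = 18245 × (18300 + 20384.6) / 8980 ≈ 78597 mm.
Then N = f²/(c·h) = 55² / (0.011 × 78597) = 3025 / 864.57 ≈ 3.50.

f/3.50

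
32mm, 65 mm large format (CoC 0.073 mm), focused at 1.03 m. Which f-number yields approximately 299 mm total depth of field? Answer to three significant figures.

f/2.00

Write h = H − f = f²/(N·c). The thin-lens limits are Dn = s·h/(h + (s−f)) and Df = s·h/(h − (s−f)), so DoF = Df − Dn = 2·s·(s−f)·h / (h² − (s−f)²).
That is a quadratic in h: DoF·h² − 2·s·(s−f)·h − DoF·(s−f)² = 0 ⇒ h = (s−f)·(s + √(s² + DoF²)) / DoF = 998 × (1030 + √(1030² + 299²)) / 299 = 998 × (1030 + 1072.52) / 299 ≈ 7017.8 mm.
Then N = f²/(c·h) = 32² / (0.073 × 7017.8) = 1024 / 512.30 ≈ 2.00.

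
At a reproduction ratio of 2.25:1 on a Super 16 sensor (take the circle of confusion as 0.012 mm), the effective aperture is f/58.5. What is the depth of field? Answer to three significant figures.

At magnification m, DoF ≈ 2·N_eff·c/m² = 2 × 58.5 × 0.012 / 2.25² = 1.404 / 5.062 ≈ 0.277 mm.

0.277 mm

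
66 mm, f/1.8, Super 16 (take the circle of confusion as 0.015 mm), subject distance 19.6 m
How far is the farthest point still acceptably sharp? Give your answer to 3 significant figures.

22.3 m

Hyperfocal distance H = f²/(N·c) + f = 66²/(1.8 × 0.015) + 66 = 4356/0.027 + 66 ≈ 161399.3 mm ≈ 161.4 m.
Far limit Df = s·(H − f)/(H − s) = 19600 × (161399.3 − 66) / (161399.3 − 19600) = 19600 × 161333.3 / 141799.3 ≈ 22300 mm ≈ 22.3 m.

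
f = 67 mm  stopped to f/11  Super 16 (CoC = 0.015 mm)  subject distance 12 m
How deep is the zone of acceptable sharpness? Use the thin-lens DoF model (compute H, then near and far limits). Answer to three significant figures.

Hyperfocal distance H = f²/(N·c) + f = 67²/(11 × 0.015) + 67 = 4489/0.165 + 67 ≈ 27273.1 mm ≈ 27.27 m.
Near limit Dn = s·(H − f)/(H + s − 2f) = 12000 × (27273.1 − 67) / (27273.1 + 12000 − 2 × 67) = 12000 × 27206.1 / 39139.1 ≈ 8341 mm.
Far limit Df = s·(H − f)/(H − s) = 12000 × (27273.1 − 67) / (27273.1 − 12000) = 12000 × 27206.1 / 15273.1 ≈ 21376 mm.
Depth of field = Df − Dn = 21376 − 8341 ≈ 13035 mm ≈ 13.0 m.

13.0 m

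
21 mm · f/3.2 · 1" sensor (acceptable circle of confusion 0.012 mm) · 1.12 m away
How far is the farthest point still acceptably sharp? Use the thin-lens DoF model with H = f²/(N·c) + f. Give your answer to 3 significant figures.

Hyperfocal distance H = f²/(N·c) + f = 21²/(3.2 × 0.012) + 21 = 441/0.0384 + 21 ≈ 11505.4 mm ≈ 11.51 m.
Far limit Df = s·(H − f)/(H − s) = 1120 × (11505.4 − 21) / (11505.4 − 1120) = 1120 × 11484.4 / 10385.4 ≈ 1238.5 mm ≈ 1.24 m.

1.24 m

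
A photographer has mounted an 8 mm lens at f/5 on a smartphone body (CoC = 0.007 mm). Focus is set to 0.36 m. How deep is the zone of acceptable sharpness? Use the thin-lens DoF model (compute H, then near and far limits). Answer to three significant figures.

Hyperfocal distance H = f²/(N·c) + f = 8²/(5 × 0.007) + 8 = 64/0.035 + 8 ≈ 1836.6 mm ≈ 1.837 m.
Near limit Dn = s·(H − f)/(H + s − 2f) = 360 × (1836.6 − 8) / (1836.6 + 360 − 2 × 8) = 360 × 1828.6 / 2180.6 ≈ 301.89 mm.
Far limit Df = s·(H − f)/(H − s) = 360 × (1836.6 − 8) / (1836.6 − 360) = 360 × 1828.6 / 1476.6 ≈ 445.82 mm.
Depth of field = Df − Dn = 445.82 − 301.89 ≈ 143.93 mm.

144 mm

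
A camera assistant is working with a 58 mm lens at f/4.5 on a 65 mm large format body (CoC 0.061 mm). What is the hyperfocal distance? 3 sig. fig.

12.3 m

Hyperfocal distance H = f²/(N·c) + f = 58²/(4.5 × 0.061) + 58 = 3364/0.2745 + 58 ≈ 12313.0 mm ≈ 12.3 m.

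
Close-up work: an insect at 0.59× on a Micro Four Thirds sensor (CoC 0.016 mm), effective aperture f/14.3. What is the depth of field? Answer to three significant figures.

1.31 mm

At magnification m, DoF ≈ 2·N_eff·c/m² = 2 × 14.3 × 0.016 / 0.59² = 0.4576 / 0.3481 ≈ 1.31 mm.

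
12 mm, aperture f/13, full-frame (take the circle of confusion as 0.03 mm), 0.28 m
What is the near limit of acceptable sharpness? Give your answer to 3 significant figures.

Hyperfocal distance H = f²/(N·c) + f = 12²/(13 × 0.03) + 12 = 144/0.39 + 12 ≈ 381.2 mm ≈ 0.381 m.
Near limit Dn = s·(H − f)/(H + s − 2f) = 280 × (381.2 − 12) / (381.2 + 280 − 2 × 12) = 280 × 369.2 / 637.2 ≈ 162.24 mm.

162 mm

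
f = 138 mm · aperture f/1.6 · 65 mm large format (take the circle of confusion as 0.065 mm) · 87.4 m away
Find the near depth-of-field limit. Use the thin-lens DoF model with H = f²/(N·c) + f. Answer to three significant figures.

Hyperfocal distance H = f²/(N·c) + f = 138²/(1.6 × 0.065) + 138 = 19044/0.104 + 138 ≈ 183253.4 mm ≈ 183.3 m.
Near limit Dn = s·(H − f)/(H + s − 2f) = 87400 × (183253.4 − 138) / (183253.4 + 87400 − 2 × 138) = 87400 × 183115.4 / 270377.4 ≈ 59192 mm ≈ 59.2 m.

59.2 m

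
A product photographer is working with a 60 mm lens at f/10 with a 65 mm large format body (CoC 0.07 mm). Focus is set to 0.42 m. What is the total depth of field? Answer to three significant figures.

Hyperfocal distance H = f²/(N·c) + f = 60²/(10 × 0.07) + 60 = 3600/0.7 + 60 ≈ 5202.9 mm ≈ 5.203 m.
Near limit Dn = s·(H − f)/(H + s − 2f) = 420 × (5202.9 − 60) / (5202.9 + 420 − 2 × 60) = 420 × 5142.9 / 5502.9 ≈ 392.523 mm.
Far limit Df = s·(H − f)/(H − s) = 420 × (5202.9 − 60) / (5202.9 − 420) = 420 × 5142.9 / 4782.9 ≈ 451.613 mm.
Depth of field = Df − Dn = 451.613 − 392.523 ≈ 59.090 mm.

59.1 mm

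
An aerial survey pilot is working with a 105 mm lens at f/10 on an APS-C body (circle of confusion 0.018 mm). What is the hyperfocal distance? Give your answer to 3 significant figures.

Hyperfocal distance H = f²/(N·c) + f = 105²/(10 × 0.018) + 105 = 11025/0.18 + 105 ≈ 61355.0 mm ≈ 61.4 m.

61.4 m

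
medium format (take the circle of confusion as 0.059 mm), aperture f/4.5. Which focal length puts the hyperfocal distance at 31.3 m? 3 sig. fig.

91.0 mm

From H = f²/(N·c) + f, with f ≪ H: f ≈ √(H·N·c) = √(31300 × 4.5 × 0.059) = √8310.1 ≈ 91.16 mm.
Exact: f² + N·c·f − N·c·H = 0 ⇒ f = (−N·c + √((N·c)² + 4·N·c·H))/2 = (−0.2655 + √33241)/2 ≈ 91.027 mm ≈ 91.0 mm.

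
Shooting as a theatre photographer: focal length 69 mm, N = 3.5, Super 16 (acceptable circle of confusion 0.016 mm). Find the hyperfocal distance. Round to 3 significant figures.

Hyperfocal distance H = f²/(N·c) + f = 69²/(3.5 × 0.016) + 69 = 4761/0.056 + 69 ≈ 85086.9 mm ≈ 85.1 m.

85.1 m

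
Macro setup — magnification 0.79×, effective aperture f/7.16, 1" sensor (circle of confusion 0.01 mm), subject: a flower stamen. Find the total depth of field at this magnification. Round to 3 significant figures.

0.229 mm

At magnification m, DoF ≈ 2·N_eff·c/m² = 2 × 7.16 × 0.01 / 0.79² = 0.1432 / 0.6241 ≈ 0.229 mm.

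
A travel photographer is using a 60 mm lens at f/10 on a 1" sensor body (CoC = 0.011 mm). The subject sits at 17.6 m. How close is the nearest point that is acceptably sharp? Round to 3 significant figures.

11.5 m

Hyperfocal distance H = f²/(N·c) + f = 60²/(10 × 0.011) + 60 = 3600/0.11 + 60 ≈ 32787.3 mm ≈ 32.79 m.
Near limit Dn = s·(H − f)/(H + s − 2f) = 17600 × (32787.3 − 60) / (32787.3 + 17600 − 2 × 60) = 17600 × 32727.3 / 50267.3 ≈ 11459 mm ≈ 11.5 m.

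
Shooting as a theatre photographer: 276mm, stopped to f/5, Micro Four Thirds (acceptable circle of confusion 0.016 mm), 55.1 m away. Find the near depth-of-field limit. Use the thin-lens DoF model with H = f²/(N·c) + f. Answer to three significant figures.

52.1 m

Hyperfocal distance H = f²/(N·c) + f = 276²/(5 × 0.016) + 276 = 76176/0.08 + 276 ≈ 952476.0 mm ≈ 952.5 m.
Near limit Dn = s·(H − f)/(H + s − 2f) = 55100 × (952476.0 − 276) / (952476.0 + 55100 − 2 × 276) = 55100 × 952200.0 / 1007024.0 ≈ 52100 mm ≈ 52.1 m.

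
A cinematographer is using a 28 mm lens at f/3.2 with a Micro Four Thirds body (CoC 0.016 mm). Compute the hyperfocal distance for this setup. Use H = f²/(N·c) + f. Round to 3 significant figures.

Hyperfocal distance H = f²/(N·c) + f = 28²/(3.2 × 0.016) + 28 = 784/0.0512 + 28 ≈ 15340.5 mm ≈ 15.3 m.

15.3 m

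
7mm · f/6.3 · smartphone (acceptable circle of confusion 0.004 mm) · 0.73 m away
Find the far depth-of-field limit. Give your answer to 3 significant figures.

Hyperfocal distance H = f²/(N·c) + f = 7²/(6.3 × 0.004) + 7 = 49/0.0252 + 7 ≈ 1951.4 mm ≈ 1.951 m.
Far limit Df = s·(H − f)/(H − s) = 730 × (1951.4 − 7) / (1951.4 − 730) = 730 × 1944.4 / 1221.4 ≈ 1162.1 mm ≈ 1.16 m.

1.16 m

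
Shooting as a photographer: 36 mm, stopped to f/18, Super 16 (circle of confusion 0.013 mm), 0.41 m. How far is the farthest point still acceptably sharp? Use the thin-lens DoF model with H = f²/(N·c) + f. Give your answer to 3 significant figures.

Hyperfocal distance H = f²/(N·c) + f = 36²/(18 × 0.013) + 36 = 1296/0.234 + 36 ≈ 5574.5 mm ≈ 5.574 m.
Far limit Df = s·(H − f)/(H − s) = 410 × (5574.5 − 36) / (5574.5 − 410) = 410 × 5538.5 / 5164.5 ≈ 439.69 mm.

440 mm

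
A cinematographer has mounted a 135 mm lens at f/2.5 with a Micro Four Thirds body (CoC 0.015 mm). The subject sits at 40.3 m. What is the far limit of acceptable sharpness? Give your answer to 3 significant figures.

Hyperfocal distance H = f²/(N·c) + f = 135²/(2.5 × 0.015) + 135 = 18225/0.0375 + 135 ≈ 486135.0 mm ≈ 486.1 m.
Far limit Df = s·(H − f)/(H − s) = 40300 × (486135.0 − 135) / (486135.0 − 40300) = 40300 × 486000.0 / 445835.0 ≈ 43931 mm ≈ 43.9 m.

43.9 m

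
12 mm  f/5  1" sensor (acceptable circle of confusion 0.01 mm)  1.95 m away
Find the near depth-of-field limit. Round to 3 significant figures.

1.17 m

Hyperfocal distance H = f²/(N·c) + f = 12²/(5 × 0.01) + 12 = 144/0.05 + 12 ≈ 2892.0 mm ≈ 2.892 m.
Near limit Dn = s·(H − f)/(H + s − 2f) = 1950 × (2892.0 − 12) / (2892.0 + 1950 − 2 × 12) = 1950 × 2880.0 / 4818.0 ≈ 1165.6 mm ≈ 1.17 m.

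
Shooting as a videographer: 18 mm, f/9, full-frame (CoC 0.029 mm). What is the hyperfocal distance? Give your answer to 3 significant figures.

Hyperfocal distance H = f²/(N·c) + f = 18²/(9 × 0.029) + 18 = 324/0.261 + 18 ≈ 1259.4 mm ≈ 1.26 m.

1.26 m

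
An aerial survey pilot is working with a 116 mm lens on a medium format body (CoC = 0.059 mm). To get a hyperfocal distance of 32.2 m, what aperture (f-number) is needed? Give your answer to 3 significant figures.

f/7.11

Rearrange H = f²/(N·c) + f for N: N = f² / ((H − f)·c).
N = 116² / ((32200 − 116) × 0.059) = 13456 / 1893 ≈ 7.11.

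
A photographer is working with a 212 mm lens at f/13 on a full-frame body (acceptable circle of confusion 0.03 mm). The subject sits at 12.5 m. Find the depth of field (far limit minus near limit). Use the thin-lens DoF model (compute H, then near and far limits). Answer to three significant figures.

2.70 m

Hyperfocal distance H = f²/(N·c) + f = 212²/(13 × 0.03) + 212 = 44944/0.39 + 212 ≈ 115453.0 mm ≈ 115.5 m.
Near limit Dn = s·(H − f)/(H + s − 2f) = 12500 × (115453.0 − 212) / (115453.0 + 12500 − 2 × 212) = 12500 × 115241.0 / 127529.0 ≈ 11295.6 mm.
Far limit Df = s·(H − f)/(H − s) = 12500 × (115453.0 − 212) / (115453.0 − 12500) = 12500 × 115241.0 / 102953.0 ≈ 13991.9 mm.
Depth of field = Df − Dn = 13991.9 − 11295.6 ≈ 2696.3 mm ≈ 2.70 m.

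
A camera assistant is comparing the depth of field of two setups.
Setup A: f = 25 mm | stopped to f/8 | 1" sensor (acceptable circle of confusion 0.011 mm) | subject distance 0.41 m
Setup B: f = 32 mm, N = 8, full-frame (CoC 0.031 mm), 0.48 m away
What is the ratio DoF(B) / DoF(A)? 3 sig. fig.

2.36

Setup A: H = 25²/(8×0.011) + 25 ≈ 7127.3 mm; DoF = Df − Dn = 433.499 − 388.918 ≈ 44.581 mm.
Setup B: H = 32²/(8×0.031) + 32 ≈ 4161.0 mm; DoF = Df − Dn = 538.42 − 433.02 ≈ 105.40 mm.
Ratio = 105.40 / 44.581 ≈ 2.36.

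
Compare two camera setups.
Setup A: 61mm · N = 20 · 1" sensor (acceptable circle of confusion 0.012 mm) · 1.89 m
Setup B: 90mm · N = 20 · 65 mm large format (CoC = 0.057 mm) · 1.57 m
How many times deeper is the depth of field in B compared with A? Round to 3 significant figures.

1.51

Setup A: H = 61²/(20×0.012) + 61 ≈ 15565.2 mm; DoF = Df − Dn = 2142.78 − 1690.57 ≈ 452.21 mm.
Setup B: H = 90²/(20×0.057) + 90 ≈ 7195.3 mm; DoF = Df − Dn = 1983.07 − 1299.35 ≈ 683.72 mm.
Ratio = 683.72 / 452.21 ≈ 1.51.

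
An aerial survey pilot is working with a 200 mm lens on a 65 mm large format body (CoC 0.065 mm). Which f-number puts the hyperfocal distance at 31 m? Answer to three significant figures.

Rearrange H = f²/(N·c) + f for N: N = f² / ((H − f)·c).
N = 200² / ((31000 − 200) × 0.065) = 40000 / 2002 ≈ 20.

f/20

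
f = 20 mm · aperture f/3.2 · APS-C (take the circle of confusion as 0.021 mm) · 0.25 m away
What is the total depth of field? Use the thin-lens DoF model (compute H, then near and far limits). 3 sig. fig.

19.3 mm

Hyperfocal distance H = f²/(N·c) + f = 20²/(3.2 × 0.021) + 20 = 400/0.0672 + 20 ≈ 5972.4 mm ≈ 5.972 m.
Near limit Dn = s·(H − f)/(H + s − 2f) = 250 × (5972.4 − 20) / (5972.4 + 250 − 2 × 20) = 250 × 5952.4 / 6182.4 ≈ 240.699 mm.
Far limit Df = s·(H − f)/(H − s) = 250 × (5972.4 − 20) / (5972.4 − 250) = 250 × 5952.4 / 5722.4 ≈ 260.048 mm.
Depth of field = Df − Dn = 260.048 − 240.699 ≈ 19.349 mm.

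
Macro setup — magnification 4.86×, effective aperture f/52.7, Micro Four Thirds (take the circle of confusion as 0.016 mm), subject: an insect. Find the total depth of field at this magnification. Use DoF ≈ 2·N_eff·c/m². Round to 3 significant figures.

0.0714 mm

At magnification m, DoF ≈ 2·N_eff·c/m² = 2 × 52.7 × 0.016 / 4.86² = 1.686 / 23.62 ≈ 0.0714 mm.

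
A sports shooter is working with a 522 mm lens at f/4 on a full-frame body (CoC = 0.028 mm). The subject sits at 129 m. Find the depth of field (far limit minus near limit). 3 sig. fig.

Hyperfocal distance H = f²/(N·c) + f = 522²/(4 × 0.028) + 522 = 272484/0.112 + 522 ≈ 2433414.9 mm ≈ 2433 m.
Near limit Dn = s·(H − f)/(H + s − 2f) = 129000 × (2433414.9 − 522) / (2433414.9 + 129000 − 2 × 522) = 129000 × 2432892.9 / 2561370.9 ≈ 122529 mm.
Far limit Df = s·(H − f)/(H − s) = 129000 × (2433414.9 − 522) / (2433414.9 − 129000) = 129000 × 2432892.9 / 2304414.9 ≈ 136192 mm.
Depth of field = Df − Dn = 136192 − 122529 ≈ 13663 mm ≈ 13.7 m.

13.7 m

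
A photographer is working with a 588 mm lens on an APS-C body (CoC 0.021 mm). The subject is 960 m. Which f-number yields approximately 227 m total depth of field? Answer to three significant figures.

Write h = H − f = f²/(N·c). The thin-lens limits are Dn = s·h/(h + (s−f)) and Df = s·h/(h − (s−f)), so DoF = Df − Dn = 2·s·(s−f)·h / (h² − (s−f)²).
That is a quadratic in h: DoF·h² − 2·s·(s−f)·h − DoF·(s−f)² = 0 ⇒ h = (s−f)·(s + √(s² + DoF²)) / DoF = 959412 × (960000 + √(960000² + 227000²)) / 227000 = 959412 × (960000 + 986473) / 227000 ≈ 8226738 mm.
Then N = f²/(c·h) = 588² / (0.021 × 8226738) = 345744 / 172762 ≈ 2.00.

f/2.00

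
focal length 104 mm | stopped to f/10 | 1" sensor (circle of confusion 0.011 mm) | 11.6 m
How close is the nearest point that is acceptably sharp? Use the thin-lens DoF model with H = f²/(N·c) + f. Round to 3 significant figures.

10.4 m

Hyperfocal distance H = f²/(N·c) + f = 104²/(10 × 0.011) + 104 = 10816/0.11 + 104 ≈ 98431.3 mm ≈ 98.43 m.
Near limit Dn = s·(H − f)/(H + s − 2f) = 11600 × (98431.3 − 104) / (98431.3 + 11600 − 2 × 104) = 11600 × 98327.3 / 109823.3 ≈ 10386 mm ≈ 10.4 m.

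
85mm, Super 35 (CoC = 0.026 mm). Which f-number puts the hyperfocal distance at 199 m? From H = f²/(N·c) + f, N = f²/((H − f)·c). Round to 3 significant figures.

Rearrange H = f²/(N·c) + f for N: N = f² / ((H − f)·c).
N = 85² / ((199000 − 85) × 0.026) = 7225 / 5172 ≈ 1.40.

f/1.40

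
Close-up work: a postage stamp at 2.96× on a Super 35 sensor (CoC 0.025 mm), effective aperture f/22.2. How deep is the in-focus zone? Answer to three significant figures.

0.127 mm

At magnification m, DoF ≈ 2·N_eff·c/m² = 2 × 22.2 × 0.025 / 2.96² = 1.11 / 8.762 ≈ 0.127 mm.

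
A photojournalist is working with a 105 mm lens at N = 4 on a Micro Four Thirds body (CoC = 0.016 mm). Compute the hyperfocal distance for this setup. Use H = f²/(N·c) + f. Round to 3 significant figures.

Hyperfocal distance H = f²/(N·c) + f = 105²/(4 × 0.016) + 105 = 11025/0.064 + 105 ≈ 172370.6 mm ≈ 172 m.

172 m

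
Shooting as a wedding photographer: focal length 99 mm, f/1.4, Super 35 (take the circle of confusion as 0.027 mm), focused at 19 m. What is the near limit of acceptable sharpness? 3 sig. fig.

Hyperfocal distance H = f²/(N·c) + f = 99²/(1.4 × 0.027) + 99 = 9801/0.0378 + 99 ≈ 259384.7 mm ≈ 259.4 m.
Near limit Dn = s·(H − f)/(H + s − 2f) = 19000 × (259384.7 − 99) / (259384.7 + 19000 − 2 × 99) = 19000 × 259285.7 / 278186.7 ≈ 17709 mm ≈ 17.7 m.

17.7 m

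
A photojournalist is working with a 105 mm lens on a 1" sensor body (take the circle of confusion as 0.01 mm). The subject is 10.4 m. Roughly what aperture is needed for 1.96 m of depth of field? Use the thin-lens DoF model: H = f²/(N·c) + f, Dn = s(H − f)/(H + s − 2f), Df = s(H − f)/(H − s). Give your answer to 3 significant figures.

f/10

Write h = H − f = f²/(N·c). The thin-lens limits are Dn = s·h/(h + (s−f)) and Df = s·h/(h − (s−f)), so DoF = Df − Dn = 2·s·(s−f)·h / (h² − (s−f)²).
That is a quadratic in h: DoF·h² − 2·s·(s−f)·h − DoF·(s−f)² = 0 ⇒ h = (s−f)·(s + √(s² + DoF²)) / DoF = 10295 × (10400 + √(10400² + 1960²)) / 1960 = 10295 × (10400 + 10583.1) / 1960 ≈ 110215 mm.
Then N = f²/(c·h) = 105² / (0.01 × 110215) = 11025 / 1102.1 ≈ 10.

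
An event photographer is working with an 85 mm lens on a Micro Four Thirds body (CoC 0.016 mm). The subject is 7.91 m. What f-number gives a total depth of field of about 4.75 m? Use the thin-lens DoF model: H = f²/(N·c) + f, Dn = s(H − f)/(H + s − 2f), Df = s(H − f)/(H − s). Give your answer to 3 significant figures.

Write h = H − f = f²/(N·c). The thin-lens limits are Dn = s·h/(h + (s−f)) and Df = s·h/(h − (s−f)), so DoF = Df − Dn = 2·s·(s−f)·h / (h² − (s−f)²).
That is a quadratic in h: DoF·h² − 2·s·(s−f)·h − DoF·(s−f)² = 0 ⇒ h = (s−f)·(s + √(s² + DoF²)) / DoF = 7825 × (7910 + √(7910² + 4750²)) / 4750 = 7825 × (7910 + 9226.62) / 4750 ≈ 28230 mm.
Then N = f²/(c·h) = 85² / (0.016 × 28230) = 7225 / 451.69 ≈ 16.

f/16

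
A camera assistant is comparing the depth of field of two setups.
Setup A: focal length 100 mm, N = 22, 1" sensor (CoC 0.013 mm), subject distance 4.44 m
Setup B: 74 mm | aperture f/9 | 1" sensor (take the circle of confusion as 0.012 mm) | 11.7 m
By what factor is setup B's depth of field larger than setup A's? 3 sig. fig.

5.06

Setup A: H = 100²/(22×0.013) + 100 ≈ 35065.0 mm; DoF = Df − Dn = 5069.2 − 3949.7 ≈ 1119.5 mm.
Setup B: H = 74²/(9×0.012) + 74 ≈ 50777.7 mm; DoF = Df − Dn = 15180.9 − 9517.7 ≈ 5663.2 mm.
Ratio = 5663.2 / 1119.5 ≈ 5.06.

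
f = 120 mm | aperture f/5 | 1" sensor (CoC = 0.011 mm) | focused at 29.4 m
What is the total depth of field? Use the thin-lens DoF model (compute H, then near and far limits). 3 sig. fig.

6.66 m

Hyperfocal distance H = f²/(N·c) + f = 120²/(5 × 0.011) + 120 = 14400/0.055 + 120 ≈ 261938.2 mm ≈ 261.9 m.
Near limit Dn = s·(H − f)/(H + s − 2f) = 29400 × (261938.2 − 120) / (261938.2 + 29400 − 2 × 120) = 29400 × 261818.2 / 291098.2 ≈ 26442.8 mm.
Far limit Df = s·(H − f)/(H − s) = 29400 × (261938.2 − 120) / (261938.2 − 29400) = 29400 × 261818.2 / 232538.2 ≈ 33101.9 mm.
Depth of field = Df − Dn = 33101.9 − 26442.8 ≈ 6659.1 mm ≈ 6.66 m.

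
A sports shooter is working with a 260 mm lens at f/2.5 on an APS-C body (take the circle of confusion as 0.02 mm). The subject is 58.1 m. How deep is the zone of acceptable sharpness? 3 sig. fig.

4.98 m

Hyperfocal distance H = f²/(N·c) + f = 260²/(2.5 × 0.02) + 260 = 67600/0.05 + 260 ≈ 1352260.0 mm ≈ 1352 m.
Near limit Dn = s·(H − f)/(H + s − 2f) = 58100 × (1352260.0 − 260) / (1352260.0 + 58100 − 2 × 260) = 58100 × 1352000.0 / 1409840.0 ≈ 55716.4 mm.
Far limit Df = s·(H − f)/(H − s) = 58100 × (1352260.0 − 260) / (1352260.0 − 58100) = 58100 × 1352000.0 / 1294160.0 ≈ 60696.7 mm.
Depth of field = Df − Dn = 60696.7 − 55716.4 ≈ 4980.3 mm ≈ 4.98 m.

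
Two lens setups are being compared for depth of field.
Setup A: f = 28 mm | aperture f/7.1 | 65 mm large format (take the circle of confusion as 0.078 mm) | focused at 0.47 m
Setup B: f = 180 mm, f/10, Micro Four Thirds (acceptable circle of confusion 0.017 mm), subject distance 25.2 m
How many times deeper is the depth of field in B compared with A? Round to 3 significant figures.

Setup A: H = 28²/(7.1×0.078) + 28 ≈ 1443.7 mm; DoF = Df − Dn = 683.36 − 358.17 ≈ 325.19 mm.
Setup B: H = 180²/(10×0.017) + 180 ≈ 190768.2 mm; DoF = Df − Dn = 29008.1 − 22275.7 ≈ 6732.4 mm.
Ratio = 6732.4 / 325.19 ≈ 20.7.

20.7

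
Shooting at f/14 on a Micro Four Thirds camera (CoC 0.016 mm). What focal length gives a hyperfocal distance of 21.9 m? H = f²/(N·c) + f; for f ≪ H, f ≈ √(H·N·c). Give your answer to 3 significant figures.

From H = f²/(N·c) + f, with f ≪ H: f ≈ √(H·N·c) = √(21900 × 14 × 0.016) = √4905.6 ≈ 70.04 mm.
Exact: f² + N·c·f − N·c·H = 0 ⇒ f = (−N·c + √((N·c)² + 4·N·c·H))/2 = (−0.224 + √19622)/2 ≈ 69.928 mm ≈ 69.9 mm.

69.9 mm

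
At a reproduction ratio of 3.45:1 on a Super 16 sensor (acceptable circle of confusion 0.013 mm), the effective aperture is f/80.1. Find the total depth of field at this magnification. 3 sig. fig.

0.175 mm

At magnification m, DoF ≈ 2·N_eff·c/m² = 2 × 80.1 × 0.013 / 3.45² = 2.083 / 11.9 ≈ 0.175 mm.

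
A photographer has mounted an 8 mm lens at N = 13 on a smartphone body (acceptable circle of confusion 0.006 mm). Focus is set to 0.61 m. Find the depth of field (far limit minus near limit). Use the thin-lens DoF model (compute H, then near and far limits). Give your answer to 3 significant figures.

Hyperfocal distance H = f²/(N·c) + f = 8²/(13 × 0.006) + 8 = 64/0.078 + 8 ≈ 828.5 mm ≈ 0.829 m.
Near limit Dn = s·(H − f)/(H + s − 2f) = 610 × (828.5 − 8) / (828.5 + 610 − 2 × 8) = 610 × 820.5 / 1422.5 ≈ 351.9 mm.
Far limit Df = s·(H − f)/(H − s) = 610 × (828.5 − 8) / (828.5 − 610) = 610 × 820.5 / 218.5 ≈ 2290.5 mm.
Depth of field = Df − Dn = 2290.5 − 351.9 ≈ 1938.6 mm ≈ 1.94 m.

1.94 m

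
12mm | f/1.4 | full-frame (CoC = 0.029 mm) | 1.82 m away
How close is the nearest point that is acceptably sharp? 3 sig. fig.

1.21 m

Hyperfocal distance H = f²/(N·c) + f = 12²/(1.4 × 0.029) + 12 = 144/0.0406 + 12 ≈ 3558.8 mm ≈ 3.559 m.
Near limit Dn = s·(H − f)/(H + s − 2f) = 1820 × (3558.8 − 12) / (3558.8 + 1820 − 2 × 12) = 1820 × 3546.8 / 5354.8 ≈ 1205.5 mm ≈ 1.21 m.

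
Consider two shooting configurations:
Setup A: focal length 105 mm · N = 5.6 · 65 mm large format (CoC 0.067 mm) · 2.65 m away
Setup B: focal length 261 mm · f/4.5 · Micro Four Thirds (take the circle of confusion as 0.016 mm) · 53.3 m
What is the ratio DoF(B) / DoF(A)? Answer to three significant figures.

13.0

Setup A: H = 105²/(5.6×0.067) + 105 ≈ 29489.3 mm; DoF = Df − Dn = 2901.28 − 2438.78 ≈ 462.50 mm.
Setup B: H = 261²/(4.5×0.016) + 261 ≈ 946386.0 mm; DoF = Df − Dn = 56465.4 − 50470.7 ≈ 5994.7 mm.
Ratio = 5994.7 / 462.50 ≈ 13.0.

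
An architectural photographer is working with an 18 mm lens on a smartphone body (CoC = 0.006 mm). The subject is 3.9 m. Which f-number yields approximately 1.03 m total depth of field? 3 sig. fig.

Write h = H − f = f²/(N·c). The thin-lens limits are Dn = s·h/(h + (s−f)) and Df = s·h/(h − (s−f)), so DoF = Df − Dn = 2·s·(s−f)·h / (h² − (s−f)²).
That is a quadratic in h: DoF·h² − 2·s·(s−f)·h − DoF·(s−f)² = 0 ⇒ h = (s−f)·(s + √(s² + DoF²)) / DoF = 3882 × (3900 + √(3900² + 1030²)) / 1030 = 3882 × (3900 + 4033.72) / 1030 ≈ 29902 mm.
Then N = f²/(c·h) = 18² / (0.006 × 29902) = 324 / 179.41 ≈ 1.81.

f/1.81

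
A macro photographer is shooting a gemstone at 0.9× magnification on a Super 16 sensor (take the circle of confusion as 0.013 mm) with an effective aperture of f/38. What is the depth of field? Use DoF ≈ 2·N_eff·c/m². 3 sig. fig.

At magnification m, DoF ≈ 2·N_eff·c/m² = 2 × 38 × 0.013 / 0.9² = 0.988 / 0.81 ≈ 1.22 mm.

1.22 mm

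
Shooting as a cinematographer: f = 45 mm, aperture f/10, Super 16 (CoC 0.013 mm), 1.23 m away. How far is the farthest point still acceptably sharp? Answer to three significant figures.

1.33 m

Hyperfocal distance H = f²/(N·c) + f = 45²/(10 × 0.013) + 45 = 2025/0.13 + 45 ≈ 15621.9 mm ≈ 15.62 m.
Far limit Df = s·(H − f)/(H − s) = 1230 × (15621.9 − 45) / (15621.9 − 1230) = 1230 × 15576.9 / 14391.9 ≈ 1331.3 mm ≈ 1.33 m.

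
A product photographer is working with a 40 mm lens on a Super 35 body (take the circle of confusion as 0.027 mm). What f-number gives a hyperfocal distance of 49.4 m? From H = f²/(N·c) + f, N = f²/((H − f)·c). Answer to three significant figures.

f/1.20

Rearrange H = f²/(N·c) + f for N: N = f² / ((H − f)·c).
N = 40² / ((49400 − 40) × 0.027) = 1600 / 1333 ≈ 1.20.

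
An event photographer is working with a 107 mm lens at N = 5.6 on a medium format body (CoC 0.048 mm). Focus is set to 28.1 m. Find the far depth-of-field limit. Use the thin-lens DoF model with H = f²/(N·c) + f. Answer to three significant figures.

Hyperfocal distance H = f²/(N·c) + f = 107²/(5.6 × 0.048) + 107 = 11449/0.2688 + 107 ≈ 42700.0 mm ≈ 42.70 m.
Far limit Df = s·(H − f)/(H − s) = 28100 × (42700.0 − 107) / (42700.0 − 28100) = 28100 × 42593.0 / 14600.0 ≈ 81977 mm ≈ 82.0 m.

82.0 m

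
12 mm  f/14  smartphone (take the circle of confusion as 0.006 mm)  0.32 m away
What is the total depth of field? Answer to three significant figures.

Hyperfocal distance H = f²/(N·c) + f = 12²/(14 × 0.006) + 12 = 144/0.084 + 12 ≈ 1726.3 mm ≈ 1.726 m.
Near limit Dn = s·(H − f)/(H + s − 2f) = 320 × (1726.3 − 12) / (1726.3 + 320 − 2 × 12) = 320 × 1714.3 / 2022.3 ≈ 271.26 mm.
Far limit Df = s·(H − f)/(H − s) = 320 × (1726.3 − 12) / (1726.3 − 320) = 320 × 1714.3 / 1406.3 ≈ 390.09 mm.
Depth of field = Df − Dn = 390.09 − 271.26 ≈ 118.83 mm.

119 mm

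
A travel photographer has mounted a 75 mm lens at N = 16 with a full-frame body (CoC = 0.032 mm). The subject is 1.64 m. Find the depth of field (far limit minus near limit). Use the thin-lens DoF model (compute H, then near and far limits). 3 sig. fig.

477 mm

Hyperfocal distance H = f²/(N·c) + f = 75²/(16 × 0.032) + 75 = 5625/0.512 + 75 ≈ 11061.3 mm ≈ 11.06 m.
Near limit Dn = s·(H − f)/(H + s − 2f) = 1640 × (11061.3 − 75) / (11061.3 + 1640 − 2 × 75) = 1640 × 10986.3 / 12551.3 ≈ 1435.51 mm.
Far limit Df = s·(H − f)/(H − s) = 1640 × (11061.3 − 75) / (11061.3 − 1640) = 1640 × 10986.3 / 9421.3 ≈ 1912.42 mm.
Depth of field = Df − Dn = 1912.42 − 1435.51 ≈ 476.91 mm.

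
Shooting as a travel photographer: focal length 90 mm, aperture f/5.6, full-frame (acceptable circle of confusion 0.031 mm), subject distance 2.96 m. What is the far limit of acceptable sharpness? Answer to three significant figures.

3.15 m

Hyperfocal distance H = f²/(N·c) + f = 90²/(5.6 × 0.031) + 90 = 8100/0.1736 + 90 ≈ 46749.0 mm ≈ 46.75 m.
Far limit Df = s·(H − f)/(H − s) = 2960 × (46749.0 − 90) / (46749.0 − 2960) = 2960 × 46659.0 / 43789.0 ≈ 3154.0 mm ≈ 3.15 m.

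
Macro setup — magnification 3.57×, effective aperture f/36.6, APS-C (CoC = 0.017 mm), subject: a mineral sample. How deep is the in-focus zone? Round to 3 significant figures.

0.0976 mm

At magnification m, DoF ≈ 2·N_eff·c/m² = 2 × 36.6 × 0.017 / 3.57² = 1.244 / 12.74 ≈ 0.0976 mm.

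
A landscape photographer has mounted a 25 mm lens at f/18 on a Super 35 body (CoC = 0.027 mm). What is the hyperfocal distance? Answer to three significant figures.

1.31 m

Hyperfocal distance H = f²/(N·c) + f = 25²/(18 × 0.027) + 25 = 625/0.486 + 25 ≈ 1311.0 mm ≈ 1.31 m.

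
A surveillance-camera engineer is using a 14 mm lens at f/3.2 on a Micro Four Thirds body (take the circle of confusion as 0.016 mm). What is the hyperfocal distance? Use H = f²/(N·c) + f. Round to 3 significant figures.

Hyperfocal distance H = f²/(N·c) + f = 14²/(3.2 × 0.016) + 14 = 196/0.0512 + 14 ≈ 3842.1 mm ≈ 3.84 m.

3.84 m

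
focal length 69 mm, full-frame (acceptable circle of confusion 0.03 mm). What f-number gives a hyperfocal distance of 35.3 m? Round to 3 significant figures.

Rearrange H = f²/(N·c) + f for N: N = f² / ((H − f)·c).
N = 69² / ((35300 − 69) × 0.03) = 4761 / 1057 ≈ 4.50.

f/4.50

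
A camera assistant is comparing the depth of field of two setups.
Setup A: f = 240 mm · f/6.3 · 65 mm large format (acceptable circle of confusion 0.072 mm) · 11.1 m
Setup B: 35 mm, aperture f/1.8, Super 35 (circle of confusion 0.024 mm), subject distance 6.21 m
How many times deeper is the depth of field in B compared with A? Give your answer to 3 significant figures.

1.48

Setup A: H = 240²/(6.3×0.072) + 240 ≈ 127224.1 mm; DoF = Df − Dn = 12138.1 − 10225.5 ≈ 1912.6 mm.
Setup B: H = 35²/(1.8×0.024) + 35 ≈ 28391.5 mm; DoF = Df − Dn = 7938.8 − 5099.5 ≈ 2839.3 mm.
Ratio = 2839.3 / 1912.6 ≈ 1.48.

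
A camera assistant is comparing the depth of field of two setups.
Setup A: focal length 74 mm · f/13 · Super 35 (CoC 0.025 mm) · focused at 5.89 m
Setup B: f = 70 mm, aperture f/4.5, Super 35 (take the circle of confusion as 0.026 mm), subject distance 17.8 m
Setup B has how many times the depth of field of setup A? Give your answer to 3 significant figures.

Setup A: H = 74²/(13×0.025) + 74 ≈ 16923.2 mm; DoF = Df − Dn = 8994.8 − 4378.6 ≈ 4616.2 mm.
Setup B: H = 70²/(4.5×0.026) + 70 ≈ 41950.3 mm; DoF = Df − Dn = 30868 − 12506 ≈ 18362 mm.
Ratio = 18362 / 4616.2 ≈ 3.98.

3.98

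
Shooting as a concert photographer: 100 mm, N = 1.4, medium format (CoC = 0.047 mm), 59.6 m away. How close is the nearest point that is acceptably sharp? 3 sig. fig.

42.8 m

Hyperfocal distance H = f²/(N·c) + f = 100²/(1.4 × 0.047) + 100 = 10000/0.0658 + 100 ≈ 152075.7 mm ≈ 152.1 m.
Near limit Dn = s·(H − f)/(H + s − 2f) = 59600 × (152075.7 − 100) / (152075.7 + 59600 − 2 × 100) = 59600 × 151975.7 / 211475.7 ≈ 42831 mm ≈ 42.8 m.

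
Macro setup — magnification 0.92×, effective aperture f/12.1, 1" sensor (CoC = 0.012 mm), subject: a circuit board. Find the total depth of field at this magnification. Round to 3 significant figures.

0.343 mm

At magnification m, DoF ≈ 2·N_eff·c/m² = 2 × 12.1 × 0.012 / 0.92² = 0.2904 / 0.8464 ≈ 0.343 mm.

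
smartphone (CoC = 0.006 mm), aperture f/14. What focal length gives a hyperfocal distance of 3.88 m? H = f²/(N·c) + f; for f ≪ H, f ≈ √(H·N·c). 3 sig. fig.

From H = f²/(N·c) + f, with f ≪ H: f ≈ √(H·N·c) = √(3880 × 14 × 0.006) = √325.92 ≈ 18.05 mm.
Exact: f² + N·c·f − N·c·H = 0 ⇒ f = (−N·c + √((N·c)² + 4·N·c·H))/2 = (−0.084 + √1303.7)/2 ≈ 18.011 mm ≈ 18.0 mm.

18.0 mm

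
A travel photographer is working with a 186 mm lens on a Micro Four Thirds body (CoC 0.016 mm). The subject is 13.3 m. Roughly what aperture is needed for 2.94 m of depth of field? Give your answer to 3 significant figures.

f/18

Write h = H − f = f²/(N·c). The thin-lens limits are Dn = s·h/(h + (s−f)) and Df = s·h/(h − (s−f)), so DoF = Df − Dn = 2·s·(s−f)·h / (h² − (s−f)²).
That is a quadratic in h: DoF·h² − 2·s·(s−f)·h − DoF·(s−f)² = 0 ⇒ h = (s−f)·(s + √(s² + DoF²)) / DoF = 13114 × (13300 + √(13300² + 2940²)) / 2940 = 13114 × (13300 + 13621.1) / 2940 ≈ 120083 mm.
Then N = f²/(c·h) = 186² / (0.016 × 120083) = 34596 / 1921.3 ≈ 18.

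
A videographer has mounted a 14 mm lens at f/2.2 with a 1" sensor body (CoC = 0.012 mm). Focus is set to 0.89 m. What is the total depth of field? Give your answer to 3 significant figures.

Hyperfocal distance H = f²/(N·c) + f = 14²/(2.2 × 0.012) + 14 = 196/0.0264 + 14 ≈ 7438.2 mm ≈ 7.438 m.
Near limit Dn = s·(H − f)/(H + s − 2f) = 890 × (7438.2 − 14) / (7438.2 + 890 − 2 × 14) = 890 × 7424.2 / 8300.2 ≈ 796.07 mm.
Far limit Df = s·(H − f)/(H − s) = 890 × (7438.2 − 14) / (7438.2 − 890) = 890 × 7424.2 / 6548.2 ≈ 1009.06 mm.
Depth of field = Df − Dn = 1009.06 − 796.07 ≈ 212.99 mm.

213 mm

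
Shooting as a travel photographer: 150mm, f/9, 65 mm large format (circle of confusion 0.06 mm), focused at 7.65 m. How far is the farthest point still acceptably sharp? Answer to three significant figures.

Hyperfocal distance H = f²/(N·c) + f = 150²/(9 × 0.06) + 150 = 22500/0.54 + 150 ≈ 41816.7 mm ≈ 41.82 m.
Far limit Df = s·(H − f)/(H − s) = 7650 × (41816.7 − 150) / (41816.7 − 7650) = 7650 × 41666.7 / 34166.7 ≈ 9329.3 mm ≈ 9.33 m.

9.33 m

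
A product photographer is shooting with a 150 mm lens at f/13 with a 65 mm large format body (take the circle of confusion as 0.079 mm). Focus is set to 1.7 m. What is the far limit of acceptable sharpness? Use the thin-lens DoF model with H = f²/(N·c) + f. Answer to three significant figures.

Hyperfocal distance H = f²/(N·c) + f = 150²/(13 × 0.079) + 150 = 22500/1.027 + 150 ≈ 22058.5 mm ≈ 22.06 m.
Far limit Df = s·(H − f)/(H − s) = 1700 × (22058.5 − 150) / (22058.5 − 1700) = 1700 × 21908.5 / 20358.5 ≈ 1829.4 mm ≈ 1.83 m.

1.83 m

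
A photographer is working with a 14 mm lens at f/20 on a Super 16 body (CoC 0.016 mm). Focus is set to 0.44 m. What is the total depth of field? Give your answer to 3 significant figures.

1.19 m

Hyperfocal distance H = f²/(N·c) + f = 14²/(20 × 0.016) + 14 = 196/0.32 + 14 ≈ 626.5 mm ≈ 0.626 m.
Near limit Dn = s·(H − f)/(H + s − 2f) = 440 × (626.5 − 14) / (626.5 + 440 − 2 × 14) = 440 × 612.5 / 1038.5 ≈ 259.5 mm.
Far limit Df = s·(H − f)/(H − s) = 440 × (626.5 − 14) / (626.5 − 440) = 440 × 612.5 / 186.5 ≈ 1445.0 mm.
Depth of field = Df − Dn = 1445.0 − 259.5 ≈ 1185.5 mm ≈ 1.19 m.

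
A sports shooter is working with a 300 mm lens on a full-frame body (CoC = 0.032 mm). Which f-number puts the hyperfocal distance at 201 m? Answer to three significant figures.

f/14

Rearrange H = f²/(N·c) + f for N: N = f² / ((H − f)·c).
N = 300² / ((201000 − 300) × 0.032) = 90000 / 6422 ≈ 14.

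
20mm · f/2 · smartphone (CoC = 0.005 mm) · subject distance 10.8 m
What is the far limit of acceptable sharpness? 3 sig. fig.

Hyperfocal distance H = f²/(N·c) + f = 20²/(2 × 0.005) + 20 = 400/0.01 + 20 ≈ 40020.0 mm ≈ 40.02 m.
Far limit Df = s·(H − f)/(H − s) = 10800 × (40020.0 − 20) / (40020.0 − 10800) = 10800 × 40000.0 / 29220.0 ≈ 14784 mm ≈ 14.8 m.

14.8 m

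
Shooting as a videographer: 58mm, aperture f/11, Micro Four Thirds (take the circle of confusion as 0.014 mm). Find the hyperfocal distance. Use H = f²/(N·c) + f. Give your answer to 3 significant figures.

21.9 m

Hyperfocal distance H = f²/(N·c) + f = 58²/(11 × 0.014) + 58 = 3364/0.154 + 58 ≈ 21902.2 mm ≈ 21.9 m.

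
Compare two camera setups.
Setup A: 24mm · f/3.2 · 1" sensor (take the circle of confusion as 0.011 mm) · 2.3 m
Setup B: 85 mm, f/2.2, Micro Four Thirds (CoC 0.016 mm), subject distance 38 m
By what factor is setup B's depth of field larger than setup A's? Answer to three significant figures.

22.3

Setup A: H = 24²/(3.2×0.011) + 24 ≈ 16387.6 mm; DoF = Df − Dn = 2671.59 − 2019.16 ≈ 652.43 mm.
Setup B: H = 85²/(2.2×0.016) + 85 ≈ 205340.7 mm; DoF = Df − Dn = 46610 − 32075 ≈ 14535 mm.
Ratio = 14535 / 652.43 ≈ 22.3.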